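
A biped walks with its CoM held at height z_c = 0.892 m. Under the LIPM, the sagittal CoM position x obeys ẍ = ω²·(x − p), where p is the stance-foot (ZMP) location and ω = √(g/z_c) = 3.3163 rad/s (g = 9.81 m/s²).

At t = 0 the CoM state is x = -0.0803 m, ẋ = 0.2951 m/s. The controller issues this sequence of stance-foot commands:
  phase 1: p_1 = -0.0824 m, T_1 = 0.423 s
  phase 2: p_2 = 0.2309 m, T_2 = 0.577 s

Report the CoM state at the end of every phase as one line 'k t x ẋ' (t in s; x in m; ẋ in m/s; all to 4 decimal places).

phase 1: p=-0.0824, T=0.423, ωT=1.402795, cosh=2.156229, sinh=1.910320; start (x,ẋ)=(-0.080300, 0.295100) → end (x,ẋ)=(0.092117, 0.649607)
phase 2: p=0.2309, T=0.577, ωT=1.913505, cosh=3.462181, sinh=3.314619; start (x,ẋ)=(0.092117, 0.649607) → end (x,ẋ)=(0.399687, 0.723522)

1 0.4230 0.0921 0.6496
2 1.0000 0.3997 0.7235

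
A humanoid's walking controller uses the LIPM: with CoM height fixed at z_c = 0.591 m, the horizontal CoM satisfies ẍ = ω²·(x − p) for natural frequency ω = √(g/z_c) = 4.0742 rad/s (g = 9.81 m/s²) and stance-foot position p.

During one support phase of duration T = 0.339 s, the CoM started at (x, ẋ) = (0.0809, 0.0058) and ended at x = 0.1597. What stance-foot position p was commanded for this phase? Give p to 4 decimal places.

p = 0.0126

ωT = 4.0742·0.339 = 1.381154; cosh(ωT) = 2.115389, sinh(ωT) = 1.864101
x(T) = p + (x₀−p)·cosh(ωT) + (ẋ₀/ω)·sinh(ωT) ⇒ p·(1 − cosh) = x(T) − x₀·cosh − (ẋ₀/ω)·sinh
numerator   = 0.1597 − (0.0809)·2.115389 − (0.0058/4.0742)·1.864101 = -0.014089
denominator = 1 − 2.115389 = -1.115389
p = -0.014089 / -1.115389 = 0.0126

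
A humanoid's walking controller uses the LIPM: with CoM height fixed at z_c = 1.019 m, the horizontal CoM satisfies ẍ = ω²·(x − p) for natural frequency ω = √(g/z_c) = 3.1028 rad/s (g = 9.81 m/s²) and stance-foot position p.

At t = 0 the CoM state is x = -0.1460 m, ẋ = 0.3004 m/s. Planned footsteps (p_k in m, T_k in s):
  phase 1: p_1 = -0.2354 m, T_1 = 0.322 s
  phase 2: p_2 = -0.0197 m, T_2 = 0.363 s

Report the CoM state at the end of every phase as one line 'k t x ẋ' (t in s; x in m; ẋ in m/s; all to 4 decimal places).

1 0.3220 0.0161 0.7888
2 0.6850 0.3922 1.4977

phase 1: p=-0.2354, T=0.322, ωT=0.999102, cosh=1.542025, sinh=1.173815; start (x,ẋ)=(-0.146000, 0.300400) → end (x,ẋ)=(0.016101, 0.788829)
phase 2: p=-0.0197, T=0.363, ωT=1.126316, cosh=1.704250, sinh=1.380024; start (x,ẋ)=(0.016101, 0.788829) → end (x,ẋ)=(0.392159, 1.497660)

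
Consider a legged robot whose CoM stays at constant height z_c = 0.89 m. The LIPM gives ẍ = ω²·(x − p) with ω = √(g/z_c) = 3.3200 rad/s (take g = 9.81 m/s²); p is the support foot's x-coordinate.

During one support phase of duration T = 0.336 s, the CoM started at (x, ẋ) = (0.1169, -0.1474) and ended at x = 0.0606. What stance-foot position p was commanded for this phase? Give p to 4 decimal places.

p = 0.1109

ωT = 3.3200·0.336 = 1.115520; cosh(ωT) = 1.689450, sinh(ωT) = 1.361705
x(T) = p + (x₀−p)·cosh(ωT) + (ẋ₀/ω)·sinh(ωT) ⇒ p·(1 − cosh) = x(T) − x₀·cosh − (ẋ₀/ω)·sinh
numerator   = 0.0606 − (0.1169)·1.689450 − (-0.1474/3.3200)·1.361705 = -0.076440
denominator = 1 − 1.689450 = -0.689450
p = -0.076440 / -0.689450 = 0.1109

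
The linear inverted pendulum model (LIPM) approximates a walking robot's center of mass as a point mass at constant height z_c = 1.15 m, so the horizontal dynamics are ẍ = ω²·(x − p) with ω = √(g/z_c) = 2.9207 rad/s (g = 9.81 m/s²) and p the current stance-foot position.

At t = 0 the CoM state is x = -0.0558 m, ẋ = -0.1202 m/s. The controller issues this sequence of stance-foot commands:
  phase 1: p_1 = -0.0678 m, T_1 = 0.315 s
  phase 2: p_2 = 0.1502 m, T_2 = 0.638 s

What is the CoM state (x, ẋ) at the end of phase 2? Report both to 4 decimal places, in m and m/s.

phase 1: p=-0.0678, T=0.315, ωT=0.920021, cosh=1.453926, sinh=1.055415; start (x,ẋ)=(-0.055800, -0.120200) → end (x,ẋ)=(-0.093788, -0.137771)
phase 2: p=0.1502, T=0.638, ωT=1.863407, cosh=3.300400, sinh=3.145257; start (x,ẋ)=(-0.093788, -0.137771) → end (x,ẋ)=(-0.803422, -2.696060)

x = -0.8034, ẋ = -2.6961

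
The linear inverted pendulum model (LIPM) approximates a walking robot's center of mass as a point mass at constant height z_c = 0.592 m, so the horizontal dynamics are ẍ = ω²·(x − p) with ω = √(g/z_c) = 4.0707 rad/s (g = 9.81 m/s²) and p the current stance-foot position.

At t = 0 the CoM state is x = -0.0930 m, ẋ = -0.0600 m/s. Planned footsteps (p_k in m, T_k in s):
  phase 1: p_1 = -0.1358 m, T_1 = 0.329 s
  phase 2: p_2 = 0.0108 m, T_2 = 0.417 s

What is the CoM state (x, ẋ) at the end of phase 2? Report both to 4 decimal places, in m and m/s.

phase 1: p=-0.1358, T=0.329, ωT=1.339260, cosh=2.039130, sinh=1.777090; start (x,ẋ)=(-0.093000, -0.060000) → end (x,ẋ)=(-0.074719, 0.187267)
phase 2: p=0.0108, T=0.417, ωT=1.697482, cosh=2.821662, sinh=2.638518; start (x,ẋ)=(-0.074719, 0.187267) → end (x,ẋ)=(-0.109123, -0.390117)

x = -0.1091, ẋ = -0.3901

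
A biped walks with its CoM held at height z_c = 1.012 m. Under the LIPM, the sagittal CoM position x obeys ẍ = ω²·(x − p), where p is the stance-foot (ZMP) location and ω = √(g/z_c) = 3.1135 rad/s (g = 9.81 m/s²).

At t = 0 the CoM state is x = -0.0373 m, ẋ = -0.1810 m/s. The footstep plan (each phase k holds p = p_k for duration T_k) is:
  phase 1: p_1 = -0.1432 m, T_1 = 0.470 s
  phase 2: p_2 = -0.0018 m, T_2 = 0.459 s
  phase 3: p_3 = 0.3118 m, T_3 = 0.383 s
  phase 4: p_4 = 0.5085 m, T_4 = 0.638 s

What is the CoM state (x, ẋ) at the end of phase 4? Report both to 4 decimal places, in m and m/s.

phase 1: p=-0.1432, T=0.470, ωT=1.463345, cosh=2.275924, sinh=2.044463; start (x,ẋ)=(-0.037300, -0.181000) → end (x,ẋ)=(-0.021032, 0.262157)
phase 2: p=-0.0018, T=0.459, ωT=1.429097, cosh=2.207225, sinh=1.967700; start (x,ẋ)=(-0.021032, 0.262157) → end (x,ẋ)=(0.121431, 0.460815)
phase 3: p=0.3118, T=0.383, ωT=1.192470, cosh=1.799341, sinh=1.495871; start (x,ẋ)=(0.121431, 0.460815) → end (x,ẋ)=(0.190658, -0.057461)
phase 4: p=0.5085, T=0.638, ωT=1.986413, cosh=3.713263, sinh=3.576077; start (x,ẋ)=(0.190658, -0.057461) → end (x,ẋ)=(-0.737731, -3.752262)

x = -0.7377, ẋ = -3.7523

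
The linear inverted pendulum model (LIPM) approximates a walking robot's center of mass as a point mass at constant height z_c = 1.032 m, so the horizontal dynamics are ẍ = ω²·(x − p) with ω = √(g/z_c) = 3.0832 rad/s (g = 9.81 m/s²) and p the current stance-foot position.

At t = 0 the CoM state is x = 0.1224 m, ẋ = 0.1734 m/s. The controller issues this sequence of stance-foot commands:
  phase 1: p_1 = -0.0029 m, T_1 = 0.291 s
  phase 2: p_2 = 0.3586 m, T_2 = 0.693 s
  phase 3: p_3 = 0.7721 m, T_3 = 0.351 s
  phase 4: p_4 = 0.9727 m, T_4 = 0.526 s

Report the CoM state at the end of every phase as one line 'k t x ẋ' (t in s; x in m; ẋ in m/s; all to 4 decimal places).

phase 1: p=-0.0029, T=0.291, ωT=0.897211, cosh=1.430229, sinh=1.022524; start (x,ẋ)=(0.122400, 0.173400) → end (x,ẋ)=(0.233815, 0.643028)
phase 2: p=0.3586, T=0.693, ωT=2.136658, cosh=4.294563, sinh=4.176514; start (x,ẋ)=(0.233815, 0.643028) → end (x,ẋ)=(0.693750, 1.154662)
phase 3: p=0.7721, T=0.351, ωT=1.082203, cosh=1.645011, sinh=1.306163; start (x,ẋ)=(0.693750, 1.154662) → end (x,ẋ)=(1.132374, 1.583906)
phase 4: p=0.9727, T=0.526, ωT=1.621763, cosh=2.629779, sinh=2.432229; start (x,ẋ)=(1.132374, 1.583906) → end (x,ẋ)=(2.642095, 5.362725)

1 0.2910 0.2338 0.6430
2 0.9840 0.6938 1.1547
3 1.3350 1.1324 1.5839
4 1.8610 2.6421 5.3627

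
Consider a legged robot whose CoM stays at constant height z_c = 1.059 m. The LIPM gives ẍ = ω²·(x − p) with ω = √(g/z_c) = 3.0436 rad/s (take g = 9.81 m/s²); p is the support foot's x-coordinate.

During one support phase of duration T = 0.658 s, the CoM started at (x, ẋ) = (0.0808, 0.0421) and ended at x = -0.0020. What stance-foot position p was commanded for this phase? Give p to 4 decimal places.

p = 0.1288

ωT = 3.0436·0.658 = 2.002689; cosh(ωT) = 3.771961, sinh(ωT) = 3.636989
x(T) = p + (x₀−p)·cosh(ωT) + (ẋ₀/ω)·sinh(ωT) ⇒ p·(1 − cosh) = x(T) − x₀·cosh − (ẋ₀/ω)·sinh
numerator   = -0.0020 − (0.0808)·3.771961 − (0.0421/3.0436)·3.636989 = -0.357082
denominator = 1 − 3.771961 = -2.771961
p = -0.357082 / -2.771961 = 0.1288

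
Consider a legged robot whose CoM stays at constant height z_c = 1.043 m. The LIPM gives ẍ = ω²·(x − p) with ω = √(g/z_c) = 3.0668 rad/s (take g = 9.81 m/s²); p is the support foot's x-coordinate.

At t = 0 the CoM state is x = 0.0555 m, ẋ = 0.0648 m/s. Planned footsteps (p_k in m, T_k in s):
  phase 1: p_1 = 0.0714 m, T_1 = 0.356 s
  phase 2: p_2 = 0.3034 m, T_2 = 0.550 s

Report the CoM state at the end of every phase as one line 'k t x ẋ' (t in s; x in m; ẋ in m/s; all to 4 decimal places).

1 0.3560 0.0730 0.0429
2 0.9060 -0.3038 -1.7232

phase 1: p=0.0714, T=0.356, ωT=1.091781, cosh=1.657597, sinh=1.321979; start (x,ẋ)=(0.055500, 0.064800) → end (x,ẋ)=(0.072977, 0.042950)
phase 2: p=0.3034, T=0.550, ωT=1.686740, cosh=2.793482, sinh=2.608360; start (x,ẋ)=(0.072977, 0.042950) → end (x,ẋ)=(-0.303753, -1.723248)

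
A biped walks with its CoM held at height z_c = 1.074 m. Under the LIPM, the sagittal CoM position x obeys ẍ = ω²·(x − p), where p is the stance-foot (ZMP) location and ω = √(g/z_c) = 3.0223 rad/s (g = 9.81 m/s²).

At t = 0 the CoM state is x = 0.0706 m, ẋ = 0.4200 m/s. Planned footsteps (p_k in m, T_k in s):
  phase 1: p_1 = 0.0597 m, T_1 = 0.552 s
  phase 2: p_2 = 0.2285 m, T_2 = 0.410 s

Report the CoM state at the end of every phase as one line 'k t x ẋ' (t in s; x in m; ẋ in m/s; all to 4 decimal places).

1 0.5520 0.4450 1.2375
2 0.9620 1.2812 3.3505

phase 1: p=0.0597, T=0.552, ωT=1.668310, cosh=2.745881, sinh=2.557315; start (x,ẋ)=(0.070600, 0.420000) → end (x,ẋ)=(0.445013, 1.237516)
phase 2: p=0.2285, T=0.410, ωT=1.239143, cosh=1.871143, sinh=1.581510; start (x,ẋ)=(0.445013, 1.237516) → end (x,ẋ)=(1.281194, 3.350455)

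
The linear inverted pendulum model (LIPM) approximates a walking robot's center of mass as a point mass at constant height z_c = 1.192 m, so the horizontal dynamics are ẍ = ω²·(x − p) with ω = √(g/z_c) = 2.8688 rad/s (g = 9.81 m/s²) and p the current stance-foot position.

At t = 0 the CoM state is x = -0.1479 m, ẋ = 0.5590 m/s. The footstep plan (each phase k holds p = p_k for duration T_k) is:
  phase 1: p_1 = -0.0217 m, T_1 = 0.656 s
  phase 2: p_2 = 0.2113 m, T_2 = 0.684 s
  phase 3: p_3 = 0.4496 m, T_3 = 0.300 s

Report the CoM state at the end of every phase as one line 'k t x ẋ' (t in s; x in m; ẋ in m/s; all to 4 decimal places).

1 0.6560 0.1793 0.7168
2 1.3400 0.9664 2.2798
3 1.6400 1.9414 4.6168

phase 1: p=-0.0217, T=0.656, ωT=1.881933, cosh=3.359240, sinh=3.206944; start (x,ẋ)=(-0.147900, 0.559000) → end (x,ẋ)=(0.179253, 0.716765)
phase 2: p=0.2113, T=0.684, ωT=1.962259, cosh=3.627962, sinh=3.487422; start (x,ẋ)=(0.179253, 0.716765) → end (x,ẋ)=(0.966361, 2.279774)
phase 3: p=0.4496, T=0.300, ωT=0.860640, cosh=1.393782, sinh=0.970891; start (x,ẋ)=(0.966361, 2.279774) → end (x,ẋ)=(1.941399, 4.616840)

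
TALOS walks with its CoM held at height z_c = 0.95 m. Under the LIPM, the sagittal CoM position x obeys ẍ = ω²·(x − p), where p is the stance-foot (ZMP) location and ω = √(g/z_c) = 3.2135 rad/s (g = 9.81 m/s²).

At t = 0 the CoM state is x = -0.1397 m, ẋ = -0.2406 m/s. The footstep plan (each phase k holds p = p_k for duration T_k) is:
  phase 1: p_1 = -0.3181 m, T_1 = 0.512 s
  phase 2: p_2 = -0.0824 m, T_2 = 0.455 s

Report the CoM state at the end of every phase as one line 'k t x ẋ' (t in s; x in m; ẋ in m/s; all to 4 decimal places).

phase 1: p=-0.3181, T=0.512, ωT=1.645312, cosh=2.687789, sinh=2.494837; start (x,ẋ)=(-0.139700, -0.240600) → end (x,ẋ)=(-0.025391, 0.783579)
phase 2: p=-0.0824, T=0.455, ωT=1.462142, cosh=2.273467, sinh=2.041728; start (x,ẋ)=(-0.025391, 0.783579) → end (x,ẋ)=(0.545063, 2.155483)

1 0.5120 -0.0254 0.7836
2 0.9670 0.5451 2.1555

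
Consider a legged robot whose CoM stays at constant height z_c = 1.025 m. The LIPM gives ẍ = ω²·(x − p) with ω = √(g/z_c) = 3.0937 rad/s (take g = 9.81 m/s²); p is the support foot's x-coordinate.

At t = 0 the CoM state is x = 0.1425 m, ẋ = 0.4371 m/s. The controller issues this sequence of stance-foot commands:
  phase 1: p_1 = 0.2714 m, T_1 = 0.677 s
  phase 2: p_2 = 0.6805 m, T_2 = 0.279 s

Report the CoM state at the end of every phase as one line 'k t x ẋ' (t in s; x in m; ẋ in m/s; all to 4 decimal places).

phase 1: p=0.2714, T=0.677, ωT=2.094435, cosh=4.121995, sinh=3.998855; start (x,ẋ)=(0.142500, 0.437100) → end (x,ẋ)=(0.305062, 0.207069)
phase 2: p=0.6805, T=0.279, ωT=0.863142, cosh=1.396216, sinh=0.974382; start (x,ẋ)=(0.305062, 0.207069) → end (x,ẋ)=(0.221525, -0.842625)

1 0.6770 0.3051 0.2071
2 0.9560 0.2215 -0.8426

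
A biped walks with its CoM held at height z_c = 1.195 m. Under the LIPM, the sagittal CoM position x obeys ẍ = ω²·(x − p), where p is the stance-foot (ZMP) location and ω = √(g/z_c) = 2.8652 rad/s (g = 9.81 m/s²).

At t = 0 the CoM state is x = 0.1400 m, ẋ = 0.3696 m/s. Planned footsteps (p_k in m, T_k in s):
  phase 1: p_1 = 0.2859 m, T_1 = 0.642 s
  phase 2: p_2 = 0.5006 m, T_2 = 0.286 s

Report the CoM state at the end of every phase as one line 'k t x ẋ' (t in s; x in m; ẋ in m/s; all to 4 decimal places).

phase 1: p=0.2859, T=0.642, ωT=1.839458, cosh=3.226016, sinh=3.067113; start (x,ẋ)=(0.140000, 0.369600) → end (x,ẋ)=(0.210870, -0.089818)
phase 2: p=0.5006, T=0.286, ωT=0.819447, cosh=1.354960, sinh=0.914285; start (x,ẋ)=(0.210870, -0.089818) → end (x,ẋ)=(0.079367, -0.880678)

1 0.6420 0.2109 -0.0898
2 0.9280 0.0794 -0.8807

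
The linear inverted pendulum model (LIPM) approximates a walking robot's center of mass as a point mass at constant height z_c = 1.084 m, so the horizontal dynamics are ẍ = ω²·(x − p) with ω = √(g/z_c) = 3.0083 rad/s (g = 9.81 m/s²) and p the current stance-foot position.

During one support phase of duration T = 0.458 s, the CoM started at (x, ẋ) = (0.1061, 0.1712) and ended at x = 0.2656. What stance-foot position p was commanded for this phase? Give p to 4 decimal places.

ωT = 3.0083·0.458 = 1.377801; cosh(ωT) = 2.109152, sinh(ωT) = 1.857020
x(T) = p + (x₀−p)·cosh(ωT) + (ẋ₀/ω)·sinh(ωT) ⇒ p·(1 − cosh) = x(T) − x₀·cosh − (ẋ₀/ω)·sinh
numerator   = 0.2656 − (0.1061)·2.109152 − (0.1712/3.0083)·1.857020 = -0.063863
denominator = 1 − 2.109152 = -1.109152
p = -0.063863 / -1.109152 = 0.0576

p = 0.0576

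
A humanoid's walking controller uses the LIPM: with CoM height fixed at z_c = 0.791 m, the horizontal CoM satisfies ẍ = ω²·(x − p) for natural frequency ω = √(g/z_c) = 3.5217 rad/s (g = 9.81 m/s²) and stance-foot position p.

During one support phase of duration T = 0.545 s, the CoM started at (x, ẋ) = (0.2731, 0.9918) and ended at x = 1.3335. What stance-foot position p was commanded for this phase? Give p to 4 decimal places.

p = 0.2242

ωT = 3.5217·0.545 = 1.919327; cosh(ωT) = 3.481536, sinh(ωT) = 3.334830
x(T) = p + (x₀−p)·cosh(ωT) + (ẋ₀/ω)·sinh(ωT) ⇒ p·(1 − cosh) = x(T) − x₀·cosh − (ẋ₀/ω)·sinh
numerator   = 1.3335 − (0.2731)·3.481536 − (0.9918/3.5217)·3.334830 = -0.556480
denominator = 1 − 3.481536 = -2.481536
p = -0.556480 / -2.481536 = 0.2242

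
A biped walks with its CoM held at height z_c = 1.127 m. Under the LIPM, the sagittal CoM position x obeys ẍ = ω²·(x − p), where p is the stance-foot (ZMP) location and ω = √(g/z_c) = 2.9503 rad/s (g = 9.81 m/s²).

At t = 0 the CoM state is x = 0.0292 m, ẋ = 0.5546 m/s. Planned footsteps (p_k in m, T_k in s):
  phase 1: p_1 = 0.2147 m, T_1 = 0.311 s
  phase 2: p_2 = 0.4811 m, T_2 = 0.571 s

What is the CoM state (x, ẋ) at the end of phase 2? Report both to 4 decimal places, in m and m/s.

phase 1: p=0.2147, T=0.311, ωT=0.917543, cosh=1.451316, sinh=1.051817; start (x,ẋ)=(0.029200, 0.554600) → end (x,ẋ)=(0.143202, 0.229261)
phase 2: p=0.4811, T=0.571, ωT=1.684621, cosh=2.787962, sinh=2.602447; start (x,ẋ)=(0.143202, 0.229261) → end (x,ẋ)=(-0.258716, -1.955208)

x = -0.2587, ẋ = -1.9552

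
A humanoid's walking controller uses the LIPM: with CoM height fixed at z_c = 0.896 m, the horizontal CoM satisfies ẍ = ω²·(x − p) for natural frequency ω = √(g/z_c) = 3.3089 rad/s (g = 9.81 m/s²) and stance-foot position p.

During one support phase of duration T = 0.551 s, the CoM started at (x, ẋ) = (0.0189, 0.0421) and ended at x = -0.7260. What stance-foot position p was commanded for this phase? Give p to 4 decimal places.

ωT = 3.3089·0.551 = 1.823204; cosh(ωT) = 3.176586, sinh(ωT) = 3.015078
x(T) = p + (x₀−p)·cosh(ωT) + (ẋ₀/ω)·sinh(ωT) ⇒ p·(1 − cosh) = x(T) − x₀·cosh − (ẋ₀/ω)·sinh
numerator   = -0.7260 − (0.0189)·3.176586 − (0.0421/3.3089)·3.015078 = -0.824399
denominator = 1 − 3.176586 = -2.176586
p = -0.824399 / -2.176586 = 0.3788

p = 0.3788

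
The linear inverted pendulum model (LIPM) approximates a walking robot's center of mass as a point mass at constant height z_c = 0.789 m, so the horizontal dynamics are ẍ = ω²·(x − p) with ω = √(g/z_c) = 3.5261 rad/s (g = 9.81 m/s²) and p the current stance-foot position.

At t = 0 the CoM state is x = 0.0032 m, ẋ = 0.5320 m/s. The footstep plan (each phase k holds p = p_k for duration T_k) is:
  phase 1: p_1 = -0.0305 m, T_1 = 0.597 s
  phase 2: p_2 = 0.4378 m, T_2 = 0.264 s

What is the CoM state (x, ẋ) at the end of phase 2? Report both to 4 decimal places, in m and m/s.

x = 1.6702, ẋ = 5.0165

phase 1: p=-0.0305, T=0.597, ωT=2.105082, cosh=4.164805, sinh=4.042969; start (x,ẋ)=(0.003200, 0.532000) → end (x,ẋ)=(0.719836, 2.696100)
phase 2: p=0.4378, T=0.264, ωT=0.930890, cosh=1.465485, sinh=1.071282; start (x,ẋ)=(0.719836, 2.696100) → end (x,ẋ)=(1.670236, 5.016472)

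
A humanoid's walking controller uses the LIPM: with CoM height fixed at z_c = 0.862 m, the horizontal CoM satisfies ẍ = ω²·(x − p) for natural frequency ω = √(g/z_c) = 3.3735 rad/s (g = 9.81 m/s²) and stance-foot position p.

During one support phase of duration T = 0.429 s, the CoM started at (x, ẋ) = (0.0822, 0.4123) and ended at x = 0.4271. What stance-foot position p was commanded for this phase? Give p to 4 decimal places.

p = 0.0022

ωT = 3.3735·0.429 = 1.447232; cosh(ωT) = 2.243275, sinh(ωT) = 2.008054
x(T) = p + (x₀−p)·cosh(ωT) + (ẋ₀/ω)·sinh(ωT) ⇒ p·(1 − cosh) = x(T) − x₀·cosh − (ẋ₀/ω)·sinh
numerator   = 0.4271 − (0.0822)·2.243275 − (0.4123/3.3735)·2.008054 = -0.002716
denominator = 1 − 2.243275 = -1.243275
p = -0.002716 / -1.243275 = 0.0022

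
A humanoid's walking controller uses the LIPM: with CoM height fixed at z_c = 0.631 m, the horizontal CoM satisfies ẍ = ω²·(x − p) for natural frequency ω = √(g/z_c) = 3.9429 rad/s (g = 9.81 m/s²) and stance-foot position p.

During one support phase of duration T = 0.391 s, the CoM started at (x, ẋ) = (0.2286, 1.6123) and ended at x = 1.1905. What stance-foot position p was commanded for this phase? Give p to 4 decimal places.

ωT = 3.9429·0.391 = 1.541674; cosh(ωT) = 2.443214, sinh(ωT) = 2.229191
x(T) = p + (x₀−p)·cosh(ωT) + (ẋ₀/ω)·sinh(ωT) ⇒ p·(1 − cosh) = x(T) − x₀·cosh − (ẋ₀/ω)·sinh
numerator   = 1.1905 − (0.2286)·2.443214 − (1.6123/3.9429)·2.229191 = -0.279562
denominator = 1 − 2.443214 = -1.443214
p = -0.279562 / -1.443214 = 0.1937

p = 0.1937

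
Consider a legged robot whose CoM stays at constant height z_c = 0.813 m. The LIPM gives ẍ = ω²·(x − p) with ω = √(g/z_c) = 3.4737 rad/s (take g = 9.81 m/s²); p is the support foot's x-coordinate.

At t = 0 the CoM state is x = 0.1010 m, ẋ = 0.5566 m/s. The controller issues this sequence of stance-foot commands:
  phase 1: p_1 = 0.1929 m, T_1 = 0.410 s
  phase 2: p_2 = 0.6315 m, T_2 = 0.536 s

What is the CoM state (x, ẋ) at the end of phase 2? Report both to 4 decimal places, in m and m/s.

phase 1: p=0.1929, T=0.410, ωT=1.424217, cosh=2.197650, sinh=1.956953; start (x,ẋ)=(0.101000, 0.556600) → end (x,ẋ)=(0.304504, 0.598488)
phase 2: p=0.6315, T=0.536, ωT=1.861903, cosh=3.295675, sinh=3.140299; start (x,ẋ)=(0.304504, 0.598488) → end (x,ẋ)=(0.094872, -1.594603)

x = 0.0949, ẋ = -1.5946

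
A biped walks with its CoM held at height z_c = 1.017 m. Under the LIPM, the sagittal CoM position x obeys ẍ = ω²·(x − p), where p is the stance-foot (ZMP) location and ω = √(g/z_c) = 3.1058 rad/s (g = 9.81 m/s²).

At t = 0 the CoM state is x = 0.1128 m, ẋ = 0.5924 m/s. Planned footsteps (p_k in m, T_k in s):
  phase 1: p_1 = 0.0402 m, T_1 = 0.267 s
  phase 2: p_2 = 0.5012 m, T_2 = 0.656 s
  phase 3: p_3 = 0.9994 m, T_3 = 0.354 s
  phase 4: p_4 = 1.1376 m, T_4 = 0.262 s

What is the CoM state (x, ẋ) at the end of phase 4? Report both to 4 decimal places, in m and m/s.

phase 1: p=0.0402, T=0.267, ωT=0.829249, cosh=1.363987, sinh=0.927610; start (x,ẋ)=(0.112800, 0.592400) → end (x,ẋ)=(0.316158, 1.017184)
phase 2: p=0.5012, T=0.656, ωT=2.037405, cosh=3.900522, sinh=3.770155; start (x,ẋ)=(0.316158, 1.017184) → end (x,ẋ)=(1.014206, 1.800823)
phase 3: p=0.9994, T=0.354, ωT=1.099453, cosh=1.667788, sinh=1.334735; start (x,ẋ)=(1.014206, 1.800823) → end (x,ẋ)=(1.798007, 3.064767)
phase 4: p=1.1376, T=0.262, ωT=0.813720, cosh=1.349746, sinh=0.906539; start (x,ẋ)=(1.798007, 3.064767) → end (x,ẋ)=(2.923544, 5.996051)

x = 2.9235, ẋ = 5.9961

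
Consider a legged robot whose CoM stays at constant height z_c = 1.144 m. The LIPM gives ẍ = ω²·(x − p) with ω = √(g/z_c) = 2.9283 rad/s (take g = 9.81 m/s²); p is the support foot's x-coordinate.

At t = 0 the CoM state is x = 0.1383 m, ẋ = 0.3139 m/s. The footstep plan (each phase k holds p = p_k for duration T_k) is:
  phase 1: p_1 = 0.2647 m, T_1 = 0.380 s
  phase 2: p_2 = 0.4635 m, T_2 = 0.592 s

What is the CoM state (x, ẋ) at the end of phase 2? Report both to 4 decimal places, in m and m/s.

phase 1: p=0.2647, T=0.380, ωT=1.112754, cosh=1.685690, sinh=1.357037; start (x,ẋ)=(0.138300, 0.313900) → end (x,ẋ)=(0.197097, 0.026848)
phase 2: p=0.4635, T=0.592, ωT=1.733554, cosh=2.918695, sinh=2.742039; start (x,ẋ)=(0.197097, 0.026848) → end (x,ẋ)=(-0.288909, -2.060726)

x = -0.2889, ẋ = -2.0607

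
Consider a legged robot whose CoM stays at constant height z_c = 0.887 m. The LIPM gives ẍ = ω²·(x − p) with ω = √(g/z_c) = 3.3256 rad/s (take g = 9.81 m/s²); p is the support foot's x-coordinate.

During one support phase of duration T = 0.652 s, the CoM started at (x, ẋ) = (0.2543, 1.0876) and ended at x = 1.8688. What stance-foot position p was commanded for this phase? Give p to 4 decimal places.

p = 0.1950

ωT = 3.3256·0.652 = 2.168291; cosh(ωT) = 4.428852, sinh(ωT) = 4.314479
x(T) = p + (x₀−p)·cosh(ωT) + (ẋ₀/ω)·sinh(ωT) ⇒ p·(1 − cosh) = x(T) − x₀·cosh − (ẋ₀/ω)·sinh
numerator   = 1.8688 − (0.2543)·4.428852 − (1.0876/3.3256)·4.314479 = -0.668459
denominator = 1 − 4.428852 = -3.428852
p = -0.668459 / -3.428852 = 0.1950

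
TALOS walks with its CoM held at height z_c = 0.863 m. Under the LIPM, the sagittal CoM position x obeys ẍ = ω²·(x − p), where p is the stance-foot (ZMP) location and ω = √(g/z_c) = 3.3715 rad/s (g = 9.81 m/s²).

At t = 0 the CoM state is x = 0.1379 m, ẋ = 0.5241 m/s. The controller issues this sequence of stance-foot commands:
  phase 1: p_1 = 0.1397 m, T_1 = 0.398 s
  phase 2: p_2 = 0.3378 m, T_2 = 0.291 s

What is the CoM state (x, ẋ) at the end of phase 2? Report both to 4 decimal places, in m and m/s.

phase 1: p=0.1397, T=0.398, ωT=1.341857, cosh=2.043751, sinh=1.782391; start (x,ẋ)=(0.137900, 0.524100) → end (x,ẋ)=(0.413094, 1.060313)
phase 2: p=0.3378, T=0.291, ωT=0.981106, cosh=1.521151, sinh=1.146255; start (x,ẋ)=(0.413094, 1.060313) → end (x,ẋ)=(0.812823, 1.903878)

x = 0.8128, ẋ = 1.9039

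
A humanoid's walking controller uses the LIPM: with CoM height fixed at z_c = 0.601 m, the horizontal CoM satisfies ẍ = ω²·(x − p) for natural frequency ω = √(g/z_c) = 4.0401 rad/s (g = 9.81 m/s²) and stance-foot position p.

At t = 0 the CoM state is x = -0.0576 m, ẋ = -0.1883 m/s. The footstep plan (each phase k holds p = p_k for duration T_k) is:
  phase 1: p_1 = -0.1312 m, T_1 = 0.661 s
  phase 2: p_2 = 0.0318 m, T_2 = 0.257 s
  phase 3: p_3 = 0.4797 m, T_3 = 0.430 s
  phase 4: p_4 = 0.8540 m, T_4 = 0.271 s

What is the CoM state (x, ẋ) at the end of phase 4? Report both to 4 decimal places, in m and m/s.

x = 1.8572, ẋ = 4.6784

phase 1: p=-0.1312, T=0.661, ωT=2.670506, cosh=7.258248, sinh=7.189031; start (x,ẋ)=(-0.057600, -0.188300) → end (x,ẋ)=(0.067942, 0.770940)
phase 2: p=0.0318, T=0.257, ωT=1.038306, cosh=1.589241, sinh=1.235187; start (x,ẋ)=(0.067942, 0.770940) → end (x,ẋ)=(0.324940, 1.405570)
phase 3: p=0.4797, T=0.430, ωT=1.737243, cosh=2.928831, sinh=2.752826; start (x,ẋ)=(0.324940, 1.405570) → end (x,ẋ)=(0.984155, 2.395483)
phase 4: p=0.8540, T=0.271, ωT=1.094867, cosh=1.661685, sinh=1.327101; start (x,ẋ)=(0.984155, 2.395483) → end (x,ẋ)=(1.857150, 4.678381)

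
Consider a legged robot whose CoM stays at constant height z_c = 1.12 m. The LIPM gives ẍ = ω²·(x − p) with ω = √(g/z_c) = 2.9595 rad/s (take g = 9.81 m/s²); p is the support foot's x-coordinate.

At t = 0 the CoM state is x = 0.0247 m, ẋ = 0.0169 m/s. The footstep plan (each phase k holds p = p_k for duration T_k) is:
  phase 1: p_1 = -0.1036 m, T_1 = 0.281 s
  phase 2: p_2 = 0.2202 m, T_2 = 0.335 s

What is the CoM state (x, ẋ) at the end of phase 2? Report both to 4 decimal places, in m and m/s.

phase 1: p=-0.1036, T=0.281, ωT=0.831620, cosh=1.366190, sinh=0.930846; start (x,ẋ)=(0.024700, 0.016900) → end (x,ẋ)=(0.076998, 0.376534)
phase 2: p=0.2202, T=0.335, ωT=0.991432, cosh=1.533069, sinh=1.162024; start (x,ẋ)=(0.076998, 0.376534) → end (x,ẋ)=(0.148504, 0.084779)

x = 0.1485, ẋ = 0.0848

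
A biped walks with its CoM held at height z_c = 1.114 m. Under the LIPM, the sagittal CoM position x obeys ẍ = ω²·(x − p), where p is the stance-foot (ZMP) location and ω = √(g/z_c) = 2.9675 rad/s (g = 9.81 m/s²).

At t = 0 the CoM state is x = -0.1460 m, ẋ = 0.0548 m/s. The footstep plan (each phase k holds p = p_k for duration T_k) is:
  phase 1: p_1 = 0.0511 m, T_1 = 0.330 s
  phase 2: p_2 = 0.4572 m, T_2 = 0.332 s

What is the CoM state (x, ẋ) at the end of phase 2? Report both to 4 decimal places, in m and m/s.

x = -0.8145, ẋ = -3.2342

phase 1: p=0.0511, T=0.330, ωT=0.979275, cosh=1.519054, sinh=1.143471; start (x,ẋ)=(-0.146000, 0.054800) → end (x,ẋ)=(-0.227189, -0.585565)
phase 2: p=0.4572, T=0.332, ωT=0.985210, cosh=1.525868, sinh=1.152507; start (x,ẋ)=(-0.227189, -0.585565) → end (x,ẋ)=(-0.814507, -3.234151)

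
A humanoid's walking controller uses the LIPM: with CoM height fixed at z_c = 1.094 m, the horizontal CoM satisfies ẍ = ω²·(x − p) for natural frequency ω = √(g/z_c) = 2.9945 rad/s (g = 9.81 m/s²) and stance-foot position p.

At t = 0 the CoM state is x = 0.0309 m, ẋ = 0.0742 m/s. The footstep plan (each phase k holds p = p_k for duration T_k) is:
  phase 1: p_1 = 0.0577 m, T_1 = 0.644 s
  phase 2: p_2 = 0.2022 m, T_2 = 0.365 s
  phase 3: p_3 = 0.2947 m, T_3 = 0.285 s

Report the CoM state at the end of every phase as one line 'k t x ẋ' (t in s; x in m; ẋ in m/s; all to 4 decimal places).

phase 1: p=0.0577, T=0.644, ωT=1.928458, cosh=3.512133, sinh=3.366761; start (x,ẋ)=(0.030900, 0.074200) → end (x,ẋ)=(0.046999, -0.009591)
phase 2: p=0.2022, T=0.365, ωT=1.092993, cosh=1.659200, sinh=1.323988; start (x,ẋ)=(0.046999, -0.009591) → end (x,ẋ)=(-0.059550, -0.631236)
phase 3: p=0.2947, T=0.285, ωT=0.853432, cosh=1.386821, sinh=0.960871; start (x,ẋ)=(-0.059550, -0.631236) → end (x,ẋ)=(-0.399131, -1.894705)

1 0.6440 0.0470 -0.0096
2 1.0090 -0.0596 -0.6312
3 1.2940 -0.3991 -1.8947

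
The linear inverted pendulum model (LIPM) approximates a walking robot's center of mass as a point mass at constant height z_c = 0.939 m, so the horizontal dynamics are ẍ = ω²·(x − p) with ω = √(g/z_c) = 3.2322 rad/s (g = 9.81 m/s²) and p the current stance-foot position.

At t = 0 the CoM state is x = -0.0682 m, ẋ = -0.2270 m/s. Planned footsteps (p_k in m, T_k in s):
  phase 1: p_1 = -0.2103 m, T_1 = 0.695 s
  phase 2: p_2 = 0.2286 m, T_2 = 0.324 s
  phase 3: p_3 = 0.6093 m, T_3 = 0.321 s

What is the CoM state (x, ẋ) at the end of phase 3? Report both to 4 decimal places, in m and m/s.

phase 1: p=-0.2103, T=0.695, ωT=2.246379, cosh=4.779612, sinh=4.673831; start (x,ẋ)=(-0.068200, -0.227000) → end (x,ẋ)=(0.140636, 1.061698)
phase 2: p=0.2286, T=0.324, ωT=1.047233, cosh=1.600331, sinh=1.249423; start (x,ẋ)=(0.140636, 1.061698) → end (x,ẋ)=(0.498233, 1.343836)
phase 3: p=0.6093, T=0.321, ωT=1.037536, cosh=1.588291, sinh=1.233964; start (x,ẋ)=(0.498233, 1.343836) → end (x,ẋ)=(0.945933, 1.691421)

x = 0.9459, ẋ = 1.6914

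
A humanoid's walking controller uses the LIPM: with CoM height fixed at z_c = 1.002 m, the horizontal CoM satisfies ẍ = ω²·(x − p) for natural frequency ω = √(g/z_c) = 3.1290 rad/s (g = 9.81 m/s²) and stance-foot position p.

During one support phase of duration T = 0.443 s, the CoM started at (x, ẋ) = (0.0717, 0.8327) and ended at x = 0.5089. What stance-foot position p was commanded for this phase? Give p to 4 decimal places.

ωT = 3.1290·0.443 = 1.386147; cosh(ωT) = 2.124724, sinh(ωT) = 1.874687
x(T) = p + (x₀−p)·cosh(ωT) + (ẋ₀/ω)·sinh(ωT) ⇒ p·(1 − cosh) = x(T) − x₀·cosh − (ẋ₀/ω)·sinh
numerator   = 0.5089 − (0.0717)·2.124724 − (0.8327/3.1290)·1.874687 = -0.142341
denominator = 1 − 2.124724 = -1.124724
p = -0.142341 / -1.124724 = 0.1266

p = 0.1266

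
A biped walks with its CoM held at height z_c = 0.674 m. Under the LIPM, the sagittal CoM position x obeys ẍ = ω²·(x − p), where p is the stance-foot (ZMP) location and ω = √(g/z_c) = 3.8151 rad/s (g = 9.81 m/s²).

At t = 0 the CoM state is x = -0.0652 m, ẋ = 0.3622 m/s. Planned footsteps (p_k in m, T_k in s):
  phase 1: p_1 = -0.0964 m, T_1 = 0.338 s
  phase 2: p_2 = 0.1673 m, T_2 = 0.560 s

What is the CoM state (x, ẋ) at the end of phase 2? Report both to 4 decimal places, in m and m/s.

x = 0.9735, ẋ = 3.2025

phase 1: p=-0.0964, T=0.338, ωT=1.289504, cosh=1.953196, sinh=1.677789; start (x,ẋ)=(-0.065200, 0.362200) → end (x,ẋ)=(0.123826, 0.907157)
phase 2: p=0.1673, T=0.560, ωT=2.136456, cosh=4.293721, sinh=4.175648; start (x,ẋ)=(0.123826, 0.907157) → end (x,ẋ)=(0.973525, 3.202522)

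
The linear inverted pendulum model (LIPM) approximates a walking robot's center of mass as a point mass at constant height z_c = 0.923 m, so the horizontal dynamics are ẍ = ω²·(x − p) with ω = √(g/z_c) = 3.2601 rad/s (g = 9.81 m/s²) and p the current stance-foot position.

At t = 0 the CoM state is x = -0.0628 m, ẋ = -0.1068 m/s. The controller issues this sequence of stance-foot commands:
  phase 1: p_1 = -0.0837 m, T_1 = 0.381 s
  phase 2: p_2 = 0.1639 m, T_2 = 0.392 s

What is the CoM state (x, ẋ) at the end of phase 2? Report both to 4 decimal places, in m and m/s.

x = -0.3865, ẋ = -1.5835

phase 1: p=-0.0837, T=0.381, ωT=1.242098, cosh=1.875824, sinh=1.587047; start (x,ẋ)=(-0.062800, -0.106800) → end (x,ẋ)=(-0.096486, -0.092203)
phase 2: p=0.1639, T=0.392, ωT=1.277959, cosh=1.933956, sinh=1.655351; start (x,ẋ)=(-0.096486, -0.092203) → end (x,ẋ)=(-0.386493, -1.583521)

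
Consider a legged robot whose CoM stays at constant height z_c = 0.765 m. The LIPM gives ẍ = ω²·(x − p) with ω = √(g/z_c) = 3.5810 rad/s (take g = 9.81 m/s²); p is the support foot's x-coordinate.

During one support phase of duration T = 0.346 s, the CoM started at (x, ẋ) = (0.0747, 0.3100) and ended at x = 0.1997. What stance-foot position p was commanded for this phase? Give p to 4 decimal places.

ωT = 3.5810·0.346 = 1.239026; cosh(ωT) = 1.870958, sinh(ωT) = 1.581292
x(T) = p + (x₀−p)·cosh(ωT) + (ẋ₀/ω)·sinh(ωT) ⇒ p·(1 − cosh) = x(T) − x₀·cosh − (ẋ₀/ω)·sinh
numerator   = 0.1997 − (0.0747)·1.870958 − (0.3100/3.5810)·1.581292 = -0.076950
denominator = 1 − 1.870958 = -0.870958
p = -0.076950 / -0.870958 = 0.0884

p = 0.0884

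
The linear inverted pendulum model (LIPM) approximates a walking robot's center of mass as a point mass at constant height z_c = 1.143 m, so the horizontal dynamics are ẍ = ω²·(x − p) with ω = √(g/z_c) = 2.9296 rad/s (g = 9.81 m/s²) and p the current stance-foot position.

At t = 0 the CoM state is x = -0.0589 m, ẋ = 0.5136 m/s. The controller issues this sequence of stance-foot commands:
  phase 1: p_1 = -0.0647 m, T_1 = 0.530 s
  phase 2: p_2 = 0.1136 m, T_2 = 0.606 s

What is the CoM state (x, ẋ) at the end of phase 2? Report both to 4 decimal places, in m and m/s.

phase 1: p=-0.0647, T=0.530, ωT=1.552688, cosh=2.467915, sinh=2.256237; start (x,ẋ)=(-0.058900, 0.513600) → end (x,ẋ)=(0.345164, 1.305858)
phase 2: p=0.1136, T=0.606, ωT=1.775338, cosh=3.035850, sinh=2.866424; start (x,ẋ)=(0.345164, 1.305858) → end (x,ẋ)=(2.094291, 5.908942)

x = 2.0943, ẋ = 5.9089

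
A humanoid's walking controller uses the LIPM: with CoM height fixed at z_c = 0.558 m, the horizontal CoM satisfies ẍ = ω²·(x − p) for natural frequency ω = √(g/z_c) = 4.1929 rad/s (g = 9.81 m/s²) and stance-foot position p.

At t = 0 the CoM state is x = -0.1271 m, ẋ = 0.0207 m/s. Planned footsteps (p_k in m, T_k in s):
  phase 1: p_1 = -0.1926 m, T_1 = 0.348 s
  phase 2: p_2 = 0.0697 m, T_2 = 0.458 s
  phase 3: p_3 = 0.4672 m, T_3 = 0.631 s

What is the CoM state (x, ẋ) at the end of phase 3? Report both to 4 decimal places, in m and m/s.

phase 1: p=-0.1926, T=0.348, ωT=1.459129, cosh=2.267325, sinh=2.034886; start (x,ẋ)=(-0.127100, 0.020700) → end (x,ẋ)=(-0.034044, 0.605785)
phase 2: p=0.0697, T=0.458, ωT=1.920348, cosh=3.484945, sinh=3.338389; start (x,ẋ)=(-0.034044, 0.605785) → end (x,ẋ)=(0.190483, 0.658964)
phase 3: p=0.4672, T=0.631, ωT=2.645720, cosh=7.082271, sinh=7.011317; start (x,ẋ)=(0.190483, 0.658964) → end (x,ẋ)=(-0.390671, -3.467885)

x = -0.3907, ẋ = -3.4679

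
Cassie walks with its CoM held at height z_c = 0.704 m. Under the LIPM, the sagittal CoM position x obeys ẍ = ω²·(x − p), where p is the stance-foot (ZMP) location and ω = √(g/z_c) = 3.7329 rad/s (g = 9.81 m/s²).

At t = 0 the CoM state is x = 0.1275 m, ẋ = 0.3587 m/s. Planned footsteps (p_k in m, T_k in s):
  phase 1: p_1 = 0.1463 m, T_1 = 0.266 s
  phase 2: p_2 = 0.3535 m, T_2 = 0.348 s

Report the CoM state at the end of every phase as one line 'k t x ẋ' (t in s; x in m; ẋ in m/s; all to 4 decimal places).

1 0.2660 0.2293 0.4688
2 0.6140 0.3220 0.1369

phase 1: p=0.1463, T=0.266, ωT=0.992951, cosh=1.534835, sinh=1.164354; start (x,ẋ)=(0.127500, 0.358700) → end (x,ẋ)=(0.229330, 0.468833)
phase 2: p=0.3535, T=0.348, ωT=1.299049, cosh=1.969300, sinh=1.696509; start (x,ẋ)=(0.229330, 0.468833) → end (x,ẋ)=(0.322044, 0.136914)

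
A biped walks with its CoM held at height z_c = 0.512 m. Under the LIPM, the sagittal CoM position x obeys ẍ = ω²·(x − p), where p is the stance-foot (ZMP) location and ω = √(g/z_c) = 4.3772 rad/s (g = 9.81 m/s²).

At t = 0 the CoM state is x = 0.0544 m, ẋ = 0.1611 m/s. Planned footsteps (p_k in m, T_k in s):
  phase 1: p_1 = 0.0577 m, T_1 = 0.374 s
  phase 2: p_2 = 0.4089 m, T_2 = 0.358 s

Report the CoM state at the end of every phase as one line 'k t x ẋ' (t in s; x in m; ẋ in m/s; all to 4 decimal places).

phase 1: p=0.0577, T=0.374, ωT=1.637073, cosh=2.667325, sinh=2.472776; start (x,ẋ)=(0.054400, 0.161100) → end (x,ẋ)=(0.139907, 0.393987)
phase 2: p=0.4089, T=0.358, ωT=1.567038, cosh=2.500546, sinh=2.291884; start (x,ẋ)=(0.139907, 0.393987) → end (x,ẋ)=(-0.057440, -1.713366)

1 0.3740 0.1399 0.3940
2 0.7320 -0.0574 -1.7134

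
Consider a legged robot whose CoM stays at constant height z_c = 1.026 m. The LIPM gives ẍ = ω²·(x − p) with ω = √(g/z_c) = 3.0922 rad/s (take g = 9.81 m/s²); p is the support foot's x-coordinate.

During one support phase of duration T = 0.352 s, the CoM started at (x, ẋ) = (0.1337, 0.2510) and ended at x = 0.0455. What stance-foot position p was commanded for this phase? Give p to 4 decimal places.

p = 0.4323

ωT = 3.0922·0.352 = 1.088454; cosh(ωT) = 1.653209, sinh(ωT) = 1.316472
x(T) = p + (x₀−p)·cosh(ωT) + (ẋ₀/ω)·sinh(ωT) ⇒ p·(1 − cosh) = x(T) − x₀·cosh − (ẋ₀/ω)·sinh
numerator   = 0.0455 − (0.1337)·1.653209 − (0.2510/3.0922)·1.316472 = -0.282395
denominator = 1 − 1.653209 = -0.653209
p = -0.282395 / -0.653209 = 0.4323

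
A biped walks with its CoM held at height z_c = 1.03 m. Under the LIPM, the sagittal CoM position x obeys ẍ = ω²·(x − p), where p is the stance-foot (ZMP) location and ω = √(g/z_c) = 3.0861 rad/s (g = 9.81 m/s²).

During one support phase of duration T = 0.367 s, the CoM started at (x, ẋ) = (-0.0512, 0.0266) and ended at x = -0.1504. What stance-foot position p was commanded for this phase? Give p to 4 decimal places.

p = 0.1048

ωT = 3.0861·0.367 = 1.132599; cosh(ωT) = 1.712953, sinh(ωT) = 1.390758
x(T) = p + (x₀−p)·cosh(ωT) + (ẋ₀/ω)·sinh(ωT) ⇒ p·(1 − cosh) = x(T) − x₀·cosh − (ẋ₀/ω)·sinh
numerator   = -0.1504 − (-0.0512)·1.712953 − (0.0266/3.0861)·1.390758 = -0.074684
denominator = 1 − 1.712953 = -0.712953
p = -0.074684 / -0.712953 = 0.1048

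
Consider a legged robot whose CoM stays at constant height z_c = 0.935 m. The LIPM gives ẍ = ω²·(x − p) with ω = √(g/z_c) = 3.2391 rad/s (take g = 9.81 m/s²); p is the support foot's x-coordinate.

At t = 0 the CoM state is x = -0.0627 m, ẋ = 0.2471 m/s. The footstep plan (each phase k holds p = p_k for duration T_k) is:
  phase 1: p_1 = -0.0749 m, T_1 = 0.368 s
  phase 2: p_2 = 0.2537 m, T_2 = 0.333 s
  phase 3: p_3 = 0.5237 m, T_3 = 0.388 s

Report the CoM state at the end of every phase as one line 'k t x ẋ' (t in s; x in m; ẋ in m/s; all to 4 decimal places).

phase 1: p=-0.0749, T=0.368, ωT=1.191989, cosh=1.798621, sinh=1.495004; start (x,ẋ)=(-0.062700, 0.247100) → end (x,ẋ)=(0.061092, 0.503517)
phase 2: p=0.2537, T=0.333, ωT=1.078620, cosh=1.640342, sinh=1.300278; start (x,ẋ)=(0.061092, 0.503517) → end (x,ẋ)=(0.139885, 0.014728)
phase 3: p=0.5237, T=0.388, ωT=1.256771, cosh=1.899314, sinh=1.614742; start (x,ẋ)=(0.139885, 0.014728) → end (x,ẋ)=(-0.197943, -1.979500)

1 0.3680 0.0611 0.5035
2 0.7010 0.1399 0.0147
3 1.0890 -0.1979 -1.9795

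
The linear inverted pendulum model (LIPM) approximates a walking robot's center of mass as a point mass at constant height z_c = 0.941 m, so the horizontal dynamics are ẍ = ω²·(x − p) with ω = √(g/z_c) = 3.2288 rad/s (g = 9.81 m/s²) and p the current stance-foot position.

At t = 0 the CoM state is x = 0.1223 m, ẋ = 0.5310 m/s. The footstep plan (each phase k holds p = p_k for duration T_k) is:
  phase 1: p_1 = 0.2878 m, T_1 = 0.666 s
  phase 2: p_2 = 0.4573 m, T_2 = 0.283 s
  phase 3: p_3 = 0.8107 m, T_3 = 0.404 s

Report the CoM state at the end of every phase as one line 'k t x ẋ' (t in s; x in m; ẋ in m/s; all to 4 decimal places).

phase 1: p=0.2878, T=0.666, ωT=2.150381, cosh=4.352284, sinh=4.235844; start (x,ẋ)=(0.122300, 0.531000) → end (x,ẋ)=(0.264113, 0.047570)
phase 2: p=0.4573, T=0.283, ωT=0.913750, cosh=1.447337, sinh=1.046320; start (x,ẋ)=(0.264113, 0.047570) → end (x,ẋ)=(0.193108, -0.583805)
phase 3: p=0.8107, T=0.404, ωT=1.304435, cosh=1.978466, sinh=1.707141; start (x,ẋ)=(0.193108, -0.583805) → end (x,ẋ)=(-0.719855, -4.559213)

1 0.6660 0.2641 0.0476
2 0.9490 0.1931 -0.5838
3 1.3530 -0.7199 -4.5592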